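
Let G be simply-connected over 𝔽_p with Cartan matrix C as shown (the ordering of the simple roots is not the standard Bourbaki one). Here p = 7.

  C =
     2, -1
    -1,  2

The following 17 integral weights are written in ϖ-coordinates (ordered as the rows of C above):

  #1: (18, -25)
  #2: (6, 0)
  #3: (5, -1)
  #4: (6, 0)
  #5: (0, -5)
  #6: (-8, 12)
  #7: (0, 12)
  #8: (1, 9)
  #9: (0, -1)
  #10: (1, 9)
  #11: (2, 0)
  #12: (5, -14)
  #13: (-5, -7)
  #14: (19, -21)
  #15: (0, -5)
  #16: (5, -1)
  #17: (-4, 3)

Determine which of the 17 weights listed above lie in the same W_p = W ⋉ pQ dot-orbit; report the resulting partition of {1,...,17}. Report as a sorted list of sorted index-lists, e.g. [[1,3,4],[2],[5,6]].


Type A_2, rank 2, |W|=6; reorder rows/cols to standard.

W_7-reps of the 17 weights in Ā_7 (same 2-coord order as C):

  λ_1+ρ ↦ (3, 2);  λ_2+ρ ↦ (6, 0);  λ_3+ρ ↦ (6, 0);  λ_4+ρ ↦ (6, 0);  λ_5+ρ ↦ (3, 1);  λ_6+ρ ↦ (1, 0);  λ_7+ρ ↦ (6, 0);  λ_8+ρ ↦ (3, 2);  λ_9+ρ ↦ (1, 0);  λ_10+ρ ↦ (3, 2);  λ_11+ρ ↦ (3, 1);  λ_12+ρ ↦ (1, 0);  λ_13+ρ ↦ (3, 1);  λ_14+ρ ↦ (1, 0);  λ_15+ρ ↦ (3, 1);  λ_16+ρ ↦ (6, 0);  λ_17+ρ ↦ (3, 1)

Partition of {1..17} into 4 W_7-dot-orbits:

[[1, 8, 10], [2, 3, 4, 7, 16], [5, 11, 13, 15, 17], [6, 9, 12, 14]]


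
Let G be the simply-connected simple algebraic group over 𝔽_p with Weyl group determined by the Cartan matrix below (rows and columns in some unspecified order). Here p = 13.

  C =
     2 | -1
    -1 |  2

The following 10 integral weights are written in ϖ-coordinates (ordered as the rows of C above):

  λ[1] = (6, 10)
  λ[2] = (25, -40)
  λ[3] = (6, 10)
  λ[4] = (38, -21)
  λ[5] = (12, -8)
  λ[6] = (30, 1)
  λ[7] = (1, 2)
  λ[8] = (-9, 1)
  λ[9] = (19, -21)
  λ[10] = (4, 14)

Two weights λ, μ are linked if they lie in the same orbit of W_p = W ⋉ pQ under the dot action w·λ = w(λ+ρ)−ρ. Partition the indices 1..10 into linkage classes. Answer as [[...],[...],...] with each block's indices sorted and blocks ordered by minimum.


A_2 Cartan matrix, 2 simple roots permuted; ρ=(1,1).

Each λ_j+ρ reduced to Ā_13; 2-tuples below use C's row order:

  λ_1+ρ ↦ (2, 6);  λ_2+ρ ↦ (0, 13);  λ_3+ρ ↦ (2, 6);  λ_4+ρ ↦ (6, 7);  λ_5+ρ ↦ (6, 7);  λ_6+ρ ↦ (2, 6);  λ_7+ρ ↦ (2, 3);  λ_8+ρ ↦ (2, 6);  λ_9+ρ ↦ (7, 6);  λ_10+ρ ↦ (2, 6)

Linkage partition of the 10 weights (5 classes, p=13):

[[1, 3, 6, 8, 10], [2], [4, 5], [7], [9]]


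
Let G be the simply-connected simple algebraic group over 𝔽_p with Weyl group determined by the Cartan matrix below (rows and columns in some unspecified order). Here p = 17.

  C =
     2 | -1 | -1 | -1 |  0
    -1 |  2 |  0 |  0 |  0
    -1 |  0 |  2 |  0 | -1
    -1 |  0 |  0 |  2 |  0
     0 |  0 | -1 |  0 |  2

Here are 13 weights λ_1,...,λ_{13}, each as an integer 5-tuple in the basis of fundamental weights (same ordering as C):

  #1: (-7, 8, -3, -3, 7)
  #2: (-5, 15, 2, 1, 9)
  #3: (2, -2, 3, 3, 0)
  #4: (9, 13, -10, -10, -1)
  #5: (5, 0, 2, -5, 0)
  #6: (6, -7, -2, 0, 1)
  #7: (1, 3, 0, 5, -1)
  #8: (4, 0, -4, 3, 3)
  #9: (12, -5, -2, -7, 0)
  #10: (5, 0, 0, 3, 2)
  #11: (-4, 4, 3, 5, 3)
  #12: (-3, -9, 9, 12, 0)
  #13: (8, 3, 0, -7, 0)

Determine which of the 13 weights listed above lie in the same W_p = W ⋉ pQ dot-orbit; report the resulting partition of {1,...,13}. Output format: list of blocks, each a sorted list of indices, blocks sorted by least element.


Cartan matrix: type D_5 (|W|=1920); un-permuting the 5 rows.

Ā_17 reps of the 13 weights (D_5, coords as presented):

    λ_1 → (0, 6, 1, 1, 1)
    λ_2 → (2, 4, 1, 6, 0)
    λ_3 → (2, 1, 3, 4, 1)
    λ_4 → (0, 6, 1, 1, 1)
    λ_5 → (2, 1, 3, 4, 1)
    λ_6 → (0, 6, 1, 1, 1)
    λ_7 → (2, 4, 1, 6, 0)
    λ_8 → (2, 1, 3, 4, 1)
    λ_9 → (2, 4, 1, 6, 0)
    λ_10 → (2, 1, 3, 4, 1)
    λ_11 → (3, 2, 1, 3, 4)
    λ_12 → (3, 2, 1, 3, 4)
    λ_13 → (2, 4, 1, 6, 0)

Linkage partition of the 13 weights (4 classes, p=17):

[[1, 4, 6], [2, 7, 9, 13], [3, 5, 8, 10], [11, 12]]


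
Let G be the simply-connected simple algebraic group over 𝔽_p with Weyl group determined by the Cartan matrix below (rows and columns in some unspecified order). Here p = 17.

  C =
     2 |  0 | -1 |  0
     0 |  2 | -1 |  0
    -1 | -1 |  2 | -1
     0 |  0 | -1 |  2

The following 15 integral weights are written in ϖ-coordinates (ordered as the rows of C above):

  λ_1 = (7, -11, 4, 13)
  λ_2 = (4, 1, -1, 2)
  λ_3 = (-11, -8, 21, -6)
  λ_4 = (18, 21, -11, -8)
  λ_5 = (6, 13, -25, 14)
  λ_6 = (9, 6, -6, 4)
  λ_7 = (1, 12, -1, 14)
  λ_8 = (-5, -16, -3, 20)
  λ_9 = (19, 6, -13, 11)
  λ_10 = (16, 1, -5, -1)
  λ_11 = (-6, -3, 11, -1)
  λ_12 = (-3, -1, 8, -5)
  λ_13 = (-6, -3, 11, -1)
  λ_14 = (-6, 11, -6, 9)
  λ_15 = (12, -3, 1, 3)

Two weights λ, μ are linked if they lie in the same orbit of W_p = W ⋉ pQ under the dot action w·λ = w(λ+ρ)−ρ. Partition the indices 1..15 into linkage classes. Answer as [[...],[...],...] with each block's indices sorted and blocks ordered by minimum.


Dynkin diagram of C (from the 6 off-diagonal −1 entries): D_4.

Each λ_j+ρ reduced to Ā_17; 4-tuples below use C's row order:

  λ_1+ρ ↦ (2, 0, 3, 4);  λ_2+ρ ↦ (5, 2, 0, 3);  λ_3+ρ ↦ (5, 2, 5, 0);  λ_4+ρ ↦ (5, 2, 0, 3);  λ_5+ρ ↦ (5, 2, 0, 3);  λ_6+ρ ↦ (5, 2, 5, 0);  λ_7+ρ ↦ (11, 0, 2, 2);  λ_8+ρ ↦ (11, 0, 2, 2);  λ_9+ρ ↦ (5, 2, 0, 3);  λ_10+ρ ↦ (11, 0, 2, 2);  λ_11+ρ ↦ (5, 2, 5, 0);  λ_12+ρ ↦ (2, 0, 3, 4);  λ_13+ρ ↦ (5, 2, 5, 0);  λ_14+ρ ↦ (5, 2, 5, 0);  λ_15+ρ ↦ (11, 0, 2, 2)

Grouping the 15 weights by Ā_17-representative: 4 linkage classes.

[[1, 12], [2, 4, 5, 9], [3, 6, 11, 13, 14], [7, 8, 10, 15]]


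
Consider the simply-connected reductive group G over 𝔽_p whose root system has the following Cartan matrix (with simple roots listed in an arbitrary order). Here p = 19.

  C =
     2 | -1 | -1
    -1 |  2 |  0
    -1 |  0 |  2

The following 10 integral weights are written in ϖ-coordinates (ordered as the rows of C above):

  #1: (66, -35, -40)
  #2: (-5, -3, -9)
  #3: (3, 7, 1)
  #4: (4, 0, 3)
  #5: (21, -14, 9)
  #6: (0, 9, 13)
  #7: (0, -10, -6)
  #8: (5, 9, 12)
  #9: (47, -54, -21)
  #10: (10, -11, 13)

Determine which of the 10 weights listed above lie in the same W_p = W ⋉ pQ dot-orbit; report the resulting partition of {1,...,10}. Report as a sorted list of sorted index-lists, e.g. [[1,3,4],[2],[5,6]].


A_3 Cartan matrix, 3 simple roots permuted; ρ=(1,1,1).

W_19-reps of the 10 weights in Ā_19 (same 3-coord order as C):

    λ_1 → (5, 1, 4)
    λ_2 → (4, 8, 2)
    λ_3 → (4, 8, 2)
    λ_4 → (5, 1, 4)
    λ_5 → (6, 0, 3)
    λ_6 → (1, 4, 8)
    λ_7 → (1, 4, 8)
    λ_8 → (6, 0, 3)
    λ_9 → (5, 1, 4)
    λ_10 → (1, 4, 8)

The 10 indices split into 4 linkage classes (same alcove rep ⇔ same W_19-dot-orbit):

[[1, 4, 9], [2, 3], [5, 8], [6, 7, 10]]


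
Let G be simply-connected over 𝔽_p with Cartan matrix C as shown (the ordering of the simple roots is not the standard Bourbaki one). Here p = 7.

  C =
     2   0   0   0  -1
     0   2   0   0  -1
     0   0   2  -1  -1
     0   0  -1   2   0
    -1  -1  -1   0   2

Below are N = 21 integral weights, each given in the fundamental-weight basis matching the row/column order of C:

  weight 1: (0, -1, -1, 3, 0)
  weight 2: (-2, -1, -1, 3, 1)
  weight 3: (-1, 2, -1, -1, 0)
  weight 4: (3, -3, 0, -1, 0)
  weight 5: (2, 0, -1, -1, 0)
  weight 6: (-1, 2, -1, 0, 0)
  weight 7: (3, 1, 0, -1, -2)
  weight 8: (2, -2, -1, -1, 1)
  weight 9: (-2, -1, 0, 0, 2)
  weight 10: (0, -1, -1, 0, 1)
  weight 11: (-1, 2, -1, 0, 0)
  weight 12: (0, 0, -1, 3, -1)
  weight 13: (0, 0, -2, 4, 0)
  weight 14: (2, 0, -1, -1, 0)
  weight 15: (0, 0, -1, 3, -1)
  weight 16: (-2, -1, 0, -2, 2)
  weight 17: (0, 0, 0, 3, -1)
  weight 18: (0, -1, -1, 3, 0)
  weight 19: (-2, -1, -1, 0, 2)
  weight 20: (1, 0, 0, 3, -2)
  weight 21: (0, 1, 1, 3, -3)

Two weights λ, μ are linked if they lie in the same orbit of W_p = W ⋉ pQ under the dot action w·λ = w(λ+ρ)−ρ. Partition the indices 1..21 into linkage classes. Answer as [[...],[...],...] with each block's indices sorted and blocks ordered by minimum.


Type D_5, rank 5, |W|=1920; reorder rows/cols to standard.

Each λ_j+ρ reduced to Ā_7; 5-tuples below use C's row order:

  λ_1+ρ ↦ (1, 0, 0, 4, 1);  λ_2+ρ ↦ (1, 0, 0, 4, 1);  λ_3+ρ ↦ (0, 3, 0, 0, 1);  λ_4+ρ ↦ (3, 1, 0, 0, 1);  λ_5+ρ ↦ (3, 1, 0, 0, 1);  λ_6+ρ ↦ (0, 3, 0, 1, 1);  λ_7+ρ ↦ (3, 1, 0, 0, 1);  λ_8+ρ ↦ (3, 1, 0, 0, 1);  λ_9+ρ ↦ (1, 0, 0, 1, 2);  λ_10+ρ ↦ (1, 0, 0, 1, 2);  λ_11+ρ ↦ (0, 3, 0, 1, 1);  λ_12+ρ ↦ (1, 1, 0, 4, 0);  λ_13+ρ ↦ (1, 1, 0, 4, 0);  λ_14+ρ ↦ (3, 1, 0, 0, 1);  λ_15+ρ ↦ (1, 1, 0, 4, 0);  λ_16+ρ ↦ (1, 0, 0, 1, 2);  λ_17+ρ ↦ (1, 1, 0, 4, 0);  λ_18+ρ ↦ (1, 0, 0, 4, 1);  λ_19+ρ ↦ (1, 0, 0, 1, 2);  λ_20+ρ ↦ (1, 0, 0, 4, 1);  λ_21+ρ ↦ (1, 0, 0, 4, 1)

Grouping the 21 weights by Ā_7-representative: 6 linkage classes.

[[1, 2, 18, 20, 21], [3], [4, 5, 7, 8, 14], [6, 11], [9, 10, 16, 19], [12, 13, 15, 17]]


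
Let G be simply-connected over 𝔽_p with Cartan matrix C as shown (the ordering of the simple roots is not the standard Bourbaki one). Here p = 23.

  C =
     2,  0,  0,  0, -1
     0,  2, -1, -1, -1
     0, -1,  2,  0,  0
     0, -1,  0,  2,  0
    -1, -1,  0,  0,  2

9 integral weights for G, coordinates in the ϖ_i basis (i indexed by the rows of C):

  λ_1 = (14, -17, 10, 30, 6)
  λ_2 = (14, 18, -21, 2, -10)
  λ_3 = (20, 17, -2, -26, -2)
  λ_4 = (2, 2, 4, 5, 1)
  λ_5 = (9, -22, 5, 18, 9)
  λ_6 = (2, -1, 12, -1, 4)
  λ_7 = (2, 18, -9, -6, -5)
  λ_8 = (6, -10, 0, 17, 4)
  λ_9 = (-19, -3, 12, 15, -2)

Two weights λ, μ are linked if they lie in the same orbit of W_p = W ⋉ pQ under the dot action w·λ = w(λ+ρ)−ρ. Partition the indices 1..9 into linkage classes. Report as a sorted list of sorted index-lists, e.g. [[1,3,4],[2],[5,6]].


Cartan matrix: type D_5 (|W|=1920); un-permuting the 5 rows.

Each λ_j+ρ reduced to Ā_23; 5-tuples below use C's row order:

  λ_1 → (2, 1, 6, 2, 5)
  λ_2 → (1, 2, 8, 5, 2)
  λ_3 → (2, 1, 6, 2, 5)
  λ_4 → (3, 3, 5, 6, 1)
  λ_5 → (1, 2, 8, 5, 2)
  λ_6 → (3, 0, 13, 0, 2)
  λ_7 → (1, 2, 8, 5, 2)
  λ_8 → (3, 3, 5, 6, 1)
  λ_9 → (1, 2, 8, 5, 2)

Linkage partition of the 9 weights (4 classes, p=23):

[[1, 3], [2, 5, 7, 9], [4, 8], [6]]


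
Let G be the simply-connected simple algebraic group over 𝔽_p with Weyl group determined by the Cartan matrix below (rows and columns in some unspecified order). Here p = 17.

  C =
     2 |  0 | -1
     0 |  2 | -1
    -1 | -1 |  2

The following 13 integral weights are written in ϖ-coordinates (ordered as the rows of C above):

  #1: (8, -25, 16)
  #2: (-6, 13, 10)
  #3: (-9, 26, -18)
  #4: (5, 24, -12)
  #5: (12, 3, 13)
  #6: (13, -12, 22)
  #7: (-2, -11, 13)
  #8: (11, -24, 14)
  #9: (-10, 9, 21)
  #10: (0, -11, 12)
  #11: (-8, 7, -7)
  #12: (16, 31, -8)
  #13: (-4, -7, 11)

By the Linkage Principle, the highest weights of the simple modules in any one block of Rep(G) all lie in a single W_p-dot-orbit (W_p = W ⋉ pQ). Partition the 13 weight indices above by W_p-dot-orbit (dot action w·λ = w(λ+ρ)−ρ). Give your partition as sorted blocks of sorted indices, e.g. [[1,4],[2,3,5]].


Type A_3, rank 3, |W|=24; reorder rows/cols to standard.

W_17-reps of the 13 weights in Ā_17 (same 3-coord order as C):

    [1] (7, 8, 0)
    [2] (3, 6, 3)
    [3] (7, 8, 0)
    [4] (3, 6, 3)
    [5] (1, 10, 3)
    [6] (3, 6, 3)
    [7] (1, 10, 3)
    [8] (6, 5, 2)
    [9] (6, 5, 2)
    [10] (1, 10, 3)
    [11] (6, 5, 2)
    [12] (7, 8, 0)
    [13] (3, 6, 3)

The 13 indices split into 4 linkage classes (same alcove rep ⇔ same W_17-dot-orbit):

[[1, 3, 12], [2, 4, 6, 13], [5, 7, 10], [8, 9, 11]]


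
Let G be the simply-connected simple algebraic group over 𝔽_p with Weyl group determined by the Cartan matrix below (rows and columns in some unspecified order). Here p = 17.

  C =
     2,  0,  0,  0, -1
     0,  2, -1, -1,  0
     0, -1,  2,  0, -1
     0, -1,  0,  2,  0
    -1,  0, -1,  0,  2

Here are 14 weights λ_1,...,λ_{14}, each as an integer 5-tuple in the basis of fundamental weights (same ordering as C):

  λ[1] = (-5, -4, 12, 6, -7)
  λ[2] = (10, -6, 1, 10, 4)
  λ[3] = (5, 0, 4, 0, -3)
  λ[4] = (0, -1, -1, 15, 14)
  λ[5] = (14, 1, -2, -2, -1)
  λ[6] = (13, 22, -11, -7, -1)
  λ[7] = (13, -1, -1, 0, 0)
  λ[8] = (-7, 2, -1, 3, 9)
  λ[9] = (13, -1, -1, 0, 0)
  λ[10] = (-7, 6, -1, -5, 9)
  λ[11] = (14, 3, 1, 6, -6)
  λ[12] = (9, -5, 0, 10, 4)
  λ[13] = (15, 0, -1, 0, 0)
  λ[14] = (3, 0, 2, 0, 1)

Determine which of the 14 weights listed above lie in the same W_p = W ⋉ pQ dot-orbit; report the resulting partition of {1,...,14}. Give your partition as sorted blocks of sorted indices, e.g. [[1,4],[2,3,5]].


Root system A_5: the 5×5 matrix C matches after relabeling.

Folding the 14 weights λ_j+ρ into Ā_17 (reps in the given 5-coord order):

  λ_1 → (6, 3, 0, 4, 4);  λ_2 → (4, 1, 3, 1, 2);  λ_3 → (4, 1, 3, 1, 2);  λ_4 → (14, 0, 0, 1, 1);  λ_5 → (14, 0, 0, 1, 1);  λ_6 → (6, 3, 0, 4, 4);  λ_7 → (14, 0, 0, 1, 1);  λ_8 → (6, 3, 0, 4, 4);  λ_9 → (14, 0, 0, 1, 1);  λ_10 → (6, 3, 0, 4, 4);  λ_11 → (4, 1, 3, 1, 2);  λ_12 → (4, 1, 3, 1, 2);  λ_13 → (14, 0, 0, 1, 1);  λ_14 → (4, 1, 3, 1, 2)

These 14 weights hit 3 W_17-dot-orbits; sizes (4, 5, 5):

[[1, 6, 8, 10], [2, 3, 11, 12, 14], [4, 5, 7, 9, 13]]


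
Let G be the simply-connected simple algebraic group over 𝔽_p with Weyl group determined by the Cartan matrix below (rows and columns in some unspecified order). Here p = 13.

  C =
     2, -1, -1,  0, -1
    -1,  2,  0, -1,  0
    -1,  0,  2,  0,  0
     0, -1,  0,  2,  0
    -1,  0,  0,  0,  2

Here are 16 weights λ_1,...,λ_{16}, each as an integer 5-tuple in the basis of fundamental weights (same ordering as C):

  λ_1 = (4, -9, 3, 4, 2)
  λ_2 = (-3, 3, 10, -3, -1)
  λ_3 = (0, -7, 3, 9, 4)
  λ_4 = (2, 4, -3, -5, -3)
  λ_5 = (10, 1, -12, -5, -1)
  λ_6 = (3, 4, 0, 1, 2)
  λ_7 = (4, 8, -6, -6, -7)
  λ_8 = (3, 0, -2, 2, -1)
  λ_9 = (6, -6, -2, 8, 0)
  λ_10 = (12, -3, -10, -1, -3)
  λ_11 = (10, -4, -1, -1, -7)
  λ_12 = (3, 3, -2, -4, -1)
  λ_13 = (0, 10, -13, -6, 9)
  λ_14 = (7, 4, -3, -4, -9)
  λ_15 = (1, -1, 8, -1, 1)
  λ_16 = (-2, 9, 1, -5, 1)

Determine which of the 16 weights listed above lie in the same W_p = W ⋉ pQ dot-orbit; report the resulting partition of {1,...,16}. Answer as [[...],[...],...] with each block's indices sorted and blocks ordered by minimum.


D_5 Cartan matrix, 5 simple roots permuted; ρ=(1,1,1,1,1).

Each λ_j+ρ reduced to Ā_13; 5-tuples below use C's row order:

    λ_1+ρ ↦ (3, 1, 1, 3, 0)
    λ_2+ρ ↦ (0, 0, 9, 2, 2)
    λ_3+ρ ↦ (3, 1, 1, 3, 0)
    λ_4+ρ ↦ (1, 0, 1, 4, 1)
    λ_5+ρ ↦ (0, 0, 9, 2, 2)
    λ_6+ρ ↦ (1, 0, 1, 4, 1)
    λ_7+ρ ↦ (3, 1, 1, 3, 0)
    λ_8+ρ ↦ (3, 1, 1, 3, 0)
    λ_9+ρ ↦ (1, 0, 1, 4, 1)
    λ_10+ρ ↦ (0, 0, 9, 2, 2)
    λ_11+ρ ↦ (2, 0, 0, 3, 6)
    λ_12+ρ ↦ (3, 1, 1, 3, 0)
    λ_13+ρ ↦ (1, 0, 1, 4, 1)
    λ_14+ρ ↦ (2, 0, 0, 3, 6)
    λ_15+ρ ↦ (0, 0, 9, 2, 2)
    λ_16+ρ ↦ (1, 0, 1, 4, 1)

Partition of {1..16} into 4 W_13-dot-orbits:

[[1, 3, 7, 8, 12], [2, 5, 10, 15], [4, 6, 9, 13, 16], [11, 14]]


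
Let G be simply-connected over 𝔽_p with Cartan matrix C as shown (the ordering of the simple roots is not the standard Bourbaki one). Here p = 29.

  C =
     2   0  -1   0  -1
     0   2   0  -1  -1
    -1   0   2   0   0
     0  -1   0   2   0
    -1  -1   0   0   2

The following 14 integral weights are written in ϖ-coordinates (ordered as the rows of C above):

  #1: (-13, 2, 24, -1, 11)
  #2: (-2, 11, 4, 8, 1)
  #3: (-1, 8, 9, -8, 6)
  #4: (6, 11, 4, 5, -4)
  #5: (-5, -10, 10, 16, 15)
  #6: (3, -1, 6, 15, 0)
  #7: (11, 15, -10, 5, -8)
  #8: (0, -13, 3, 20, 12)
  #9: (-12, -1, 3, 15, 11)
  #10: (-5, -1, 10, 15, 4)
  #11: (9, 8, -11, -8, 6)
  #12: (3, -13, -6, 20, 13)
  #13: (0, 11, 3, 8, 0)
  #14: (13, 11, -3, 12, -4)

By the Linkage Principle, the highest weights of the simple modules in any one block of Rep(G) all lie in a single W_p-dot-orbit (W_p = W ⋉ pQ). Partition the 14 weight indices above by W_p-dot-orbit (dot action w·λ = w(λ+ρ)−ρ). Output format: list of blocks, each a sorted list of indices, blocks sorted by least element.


Cartan matrix: type A_5 (|W|=720); un-permuting the 5 rows.

Alcove-folded reps (p=29, 14 weights, presented ϖ-order):

  1: (12, 3, 13, 0, 0)
  2: (1, 12, 4, 9, 1)
  3: (0, 2, 10, 7, 7)
  4: (4, 9, 5, 6, 3)
  5: (4, 9, 5, 6, 3)
  6: (4, 0, 7, 16, 1)
  7: (4, 9, 5, 6, 3)
  8: (1, 12, 4, 9, 1)
  9: (4, 0, 7, 16, 1)
  10: (4, 0, 7, 16, 1)
  11: (0, 2, 10, 7, 7)
  12: (1, 12, 4, 9, 1)
  13: (1, 12, 4, 9, 1)
  14: (4, 9, 5, 6, 3)

The 14 indices split into 5 linkage classes (same alcove rep ⇔ same W_29-dot-orbit):

[[1], [2, 8, 12, 13], [3, 11], [4, 5, 7, 14], [6, 9, 10]]


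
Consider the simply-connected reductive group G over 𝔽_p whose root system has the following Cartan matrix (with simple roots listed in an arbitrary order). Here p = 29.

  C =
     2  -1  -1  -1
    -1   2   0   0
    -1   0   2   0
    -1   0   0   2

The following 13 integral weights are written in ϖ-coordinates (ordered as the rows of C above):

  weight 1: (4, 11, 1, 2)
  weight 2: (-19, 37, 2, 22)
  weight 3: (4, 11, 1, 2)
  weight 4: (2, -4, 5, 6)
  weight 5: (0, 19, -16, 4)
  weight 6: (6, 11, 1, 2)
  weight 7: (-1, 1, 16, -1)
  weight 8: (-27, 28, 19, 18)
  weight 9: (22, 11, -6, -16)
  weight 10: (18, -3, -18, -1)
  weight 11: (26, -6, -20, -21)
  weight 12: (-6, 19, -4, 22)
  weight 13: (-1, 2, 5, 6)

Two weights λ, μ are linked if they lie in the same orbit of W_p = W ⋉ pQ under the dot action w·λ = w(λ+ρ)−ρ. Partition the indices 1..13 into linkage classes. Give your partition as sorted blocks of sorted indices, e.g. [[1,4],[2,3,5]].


D_4 Cartan matrix, 4 simple roots permuted; ρ=(1,1,1,1).

W_29-reps of the 13 weights in Ā_29 (same 4-coord order as C):

  λ_1 → (5, 12, 2, 3);  λ_2 → (5, 6, 1, 9);  λ_3 → (5, 12, 2, 3);  λ_4 → (0, 3, 6, 7);  λ_5 → (5, 6, 1, 9);  λ_6 → (5, 12, 2, 3);  λ_7 → (0, 2, 17, 0);  λ_8 → (0, 3, 6, 7);  λ_9 → (5, 6, 1, 9);  λ_10 → (0, 2, 17, 0);  λ_11 → (5, 12, 2, 3);  λ_12 → (5, 6, 1, 9);  λ_13 → (0, 3, 6, 7)

The 13 indices split into 4 linkage classes (same alcove rep ⇔ same W_29-dot-orbit):

[[1, 3, 6, 11], [2, 5, 9, 12], [4, 8, 13], [7, 10]]


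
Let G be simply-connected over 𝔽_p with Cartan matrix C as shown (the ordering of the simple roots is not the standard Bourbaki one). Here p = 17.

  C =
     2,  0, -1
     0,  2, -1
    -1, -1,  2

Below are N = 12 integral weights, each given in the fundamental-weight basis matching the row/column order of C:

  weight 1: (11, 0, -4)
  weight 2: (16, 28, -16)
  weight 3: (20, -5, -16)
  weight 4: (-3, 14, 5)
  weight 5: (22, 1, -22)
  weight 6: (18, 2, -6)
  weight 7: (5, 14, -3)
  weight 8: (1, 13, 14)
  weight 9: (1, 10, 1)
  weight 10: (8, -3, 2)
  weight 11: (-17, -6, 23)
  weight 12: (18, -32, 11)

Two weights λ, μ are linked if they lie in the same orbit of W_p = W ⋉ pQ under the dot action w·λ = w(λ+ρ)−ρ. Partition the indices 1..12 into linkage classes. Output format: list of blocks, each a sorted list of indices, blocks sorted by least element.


Dynkin diagram of C (from the 4 off-diagonal −1 entries): A_3.

Each λ_j+ρ reduced to Ā_17; 3-tuples below use C's row order:

    1: (9, 2, 1)
    2: (12, 0, 3)
    3: (2, 11, 2)
    4: (2, 11, 2)
    5: (2, 11, 2)
    6: (12, 0, 3)
    7: (2, 11, 2)
    8: (12, 0, 3)
    9: (2, 11, 2)
    10: (9, 2, 1)
    11: (9, 2, 1)
    12: (12, 0, 3)

The 12 indices split into 3 linkage classes (same alcove rep ⇔ same W_17-dot-orbit):

[[1, 10, 11], [2, 6, 8, 12], [3, 4, 5, 7, 9]]


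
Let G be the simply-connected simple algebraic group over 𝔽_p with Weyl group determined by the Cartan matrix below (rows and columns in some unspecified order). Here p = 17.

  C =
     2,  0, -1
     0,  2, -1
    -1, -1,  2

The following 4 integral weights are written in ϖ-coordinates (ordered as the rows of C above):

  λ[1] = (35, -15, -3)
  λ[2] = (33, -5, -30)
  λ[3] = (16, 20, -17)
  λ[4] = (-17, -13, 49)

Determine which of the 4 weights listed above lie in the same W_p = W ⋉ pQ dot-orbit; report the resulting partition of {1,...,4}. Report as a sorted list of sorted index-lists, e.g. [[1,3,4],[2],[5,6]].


C ↔ A_3 under row/col permutation; |W(A_3)| = 24.

W_17-reps of the 4 weights in Ā_17 (same 3-coord order as C):

  1: (2, 14, 1);  2: (4, 0, 12);  3: (4, 0, 12);  4: (4, 0, 12)

Linkage partition of the 4 weights (2 classes, p=17):

[[1], [2, 3, 4]]


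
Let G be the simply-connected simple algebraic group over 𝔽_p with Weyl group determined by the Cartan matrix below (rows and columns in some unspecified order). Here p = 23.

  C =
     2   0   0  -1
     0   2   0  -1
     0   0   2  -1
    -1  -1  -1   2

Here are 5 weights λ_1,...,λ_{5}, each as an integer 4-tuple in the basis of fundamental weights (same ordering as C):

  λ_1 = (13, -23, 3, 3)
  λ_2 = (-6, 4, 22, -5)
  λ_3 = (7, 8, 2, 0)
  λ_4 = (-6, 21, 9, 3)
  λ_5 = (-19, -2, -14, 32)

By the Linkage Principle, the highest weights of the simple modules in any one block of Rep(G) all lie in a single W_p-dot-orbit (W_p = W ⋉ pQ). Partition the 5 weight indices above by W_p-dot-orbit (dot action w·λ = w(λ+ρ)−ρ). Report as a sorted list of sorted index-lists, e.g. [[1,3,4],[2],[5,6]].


D_4 Cartan matrix, 4 simple roots permuted; ρ=(1,1,1,1).

W_23-reps of the 5 weights in Ā_23 (same 4-coord order as C):

  λ_1+ρ ↦ (4, 4, 14, 0) · λ_2+ρ ↦ (4, 4, 14, 0) · λ_3+ρ ↦ (8, 9, 3, 1) · λ_4+ρ ↦ (8, 9, 3, 1) · λ_5+ρ ↦ (8, 9, 3, 1)

These 5 weights hit 2 W_23-dot-orbits; sizes (2, 3):

[[1, 2], [3, 4, 5]]


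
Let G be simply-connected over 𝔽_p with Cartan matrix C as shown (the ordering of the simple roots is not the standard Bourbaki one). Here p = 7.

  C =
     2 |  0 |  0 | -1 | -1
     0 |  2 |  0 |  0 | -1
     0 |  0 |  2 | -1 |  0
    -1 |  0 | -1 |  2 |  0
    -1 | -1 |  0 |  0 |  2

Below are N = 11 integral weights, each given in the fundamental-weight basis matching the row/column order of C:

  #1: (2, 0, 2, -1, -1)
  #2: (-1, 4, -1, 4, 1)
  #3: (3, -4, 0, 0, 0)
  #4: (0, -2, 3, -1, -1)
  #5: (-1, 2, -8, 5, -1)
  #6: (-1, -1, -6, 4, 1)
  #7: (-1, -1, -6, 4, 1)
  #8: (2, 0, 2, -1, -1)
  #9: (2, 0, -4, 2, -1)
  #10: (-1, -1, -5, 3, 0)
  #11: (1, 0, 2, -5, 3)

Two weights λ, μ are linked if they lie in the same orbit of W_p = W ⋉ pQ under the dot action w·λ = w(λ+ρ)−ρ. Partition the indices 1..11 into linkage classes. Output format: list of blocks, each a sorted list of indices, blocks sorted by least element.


Type A_5, rank 5, |W|=720; reorder rows/cols to standard.

λ_j+ρ reflected into Ā_7 (⟨·,θ^∨⟩≤7); 5-tuples as given:

  λ_1+ρ ↦ (3, 1, 3, 0, 0);  λ_2+ρ ↦ (0, 0, 5, 0, 2);  λ_3+ρ ↦ (2, 1, 1, 1, 2);  λ_4+ρ ↦ (0, 0, 4, 0, 1);  λ_5+ρ ↦ (0, 0, 4, 0, 1);  λ_6+ρ ↦ (0, 0, 5, 0, 2);  λ_7+ρ ↦ (0, 0, 5, 0, 2);  λ_8+ρ ↦ (3, 1, 3, 0, 0);  λ_9+ρ ↦ (3, 1, 3, 0, 0);  λ_10+ρ ↦ (0, 0, 4, 0, 1);  λ_11+ρ ↦ (2, 1, 1, 1, 2)

4 distinct reps among the 11 weights ⇒ 4 W_7-linkage classes:

[[1, 8, 9], [2, 6, 7], [3, 11], [4, 5, 10]]


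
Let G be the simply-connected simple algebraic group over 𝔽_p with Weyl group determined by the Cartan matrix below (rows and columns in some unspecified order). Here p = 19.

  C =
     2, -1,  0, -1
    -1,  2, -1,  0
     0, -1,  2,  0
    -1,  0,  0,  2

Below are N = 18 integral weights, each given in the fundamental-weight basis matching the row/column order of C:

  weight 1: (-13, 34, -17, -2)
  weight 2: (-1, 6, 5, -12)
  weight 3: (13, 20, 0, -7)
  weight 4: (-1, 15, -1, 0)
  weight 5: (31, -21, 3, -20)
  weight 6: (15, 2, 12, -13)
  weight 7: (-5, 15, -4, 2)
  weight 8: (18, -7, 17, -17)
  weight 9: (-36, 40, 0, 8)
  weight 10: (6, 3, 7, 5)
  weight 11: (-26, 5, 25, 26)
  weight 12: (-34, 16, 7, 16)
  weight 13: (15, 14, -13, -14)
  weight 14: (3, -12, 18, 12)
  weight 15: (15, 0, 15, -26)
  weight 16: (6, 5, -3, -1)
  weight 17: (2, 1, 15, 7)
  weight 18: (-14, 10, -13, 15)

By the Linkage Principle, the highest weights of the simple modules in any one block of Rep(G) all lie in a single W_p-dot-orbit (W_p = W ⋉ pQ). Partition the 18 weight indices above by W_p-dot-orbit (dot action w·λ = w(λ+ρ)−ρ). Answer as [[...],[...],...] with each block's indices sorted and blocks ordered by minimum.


Type A_4, rank 4, |W|=120; reorder rows/cols to standard.

Alcove-folded reps (p=19, 18 weights, presented ϖ-order):

  [1] (3, 3, 0, 1) · [2] (7, 4, 2, 0) · [3] (1, 2, 6, 2) · [4] (0, 16, 0, 1) · [5] (3, 3, 0, 1) · [6] (3, 3, 0, 1) · [7] (3, 9, 3, 1) · [8] (3, 3, 0, 1) · [9] (3, 9, 3, 1) · [10] (7, 4, 2, 0) · [11] (7, 4, 2, 0) · [12] (1, 2, 6, 2) · [13] (3, 3, 0, 1) · [14] (7, 4, 2, 0) · [15] (1, 2, 6, 2) · [16] (7, 4, 2, 0) · [17] (1, 2, 6, 2) · [18] (1, 11, 2, 2)

6 distinct reps among the 18 weights ⇒ 6 W_19-linkage classes:

[[1, 5, 6, 8, 13], [2, 10, 11, 14, 16], [3, 12, 15, 17], [4], [7, 9], [18]]


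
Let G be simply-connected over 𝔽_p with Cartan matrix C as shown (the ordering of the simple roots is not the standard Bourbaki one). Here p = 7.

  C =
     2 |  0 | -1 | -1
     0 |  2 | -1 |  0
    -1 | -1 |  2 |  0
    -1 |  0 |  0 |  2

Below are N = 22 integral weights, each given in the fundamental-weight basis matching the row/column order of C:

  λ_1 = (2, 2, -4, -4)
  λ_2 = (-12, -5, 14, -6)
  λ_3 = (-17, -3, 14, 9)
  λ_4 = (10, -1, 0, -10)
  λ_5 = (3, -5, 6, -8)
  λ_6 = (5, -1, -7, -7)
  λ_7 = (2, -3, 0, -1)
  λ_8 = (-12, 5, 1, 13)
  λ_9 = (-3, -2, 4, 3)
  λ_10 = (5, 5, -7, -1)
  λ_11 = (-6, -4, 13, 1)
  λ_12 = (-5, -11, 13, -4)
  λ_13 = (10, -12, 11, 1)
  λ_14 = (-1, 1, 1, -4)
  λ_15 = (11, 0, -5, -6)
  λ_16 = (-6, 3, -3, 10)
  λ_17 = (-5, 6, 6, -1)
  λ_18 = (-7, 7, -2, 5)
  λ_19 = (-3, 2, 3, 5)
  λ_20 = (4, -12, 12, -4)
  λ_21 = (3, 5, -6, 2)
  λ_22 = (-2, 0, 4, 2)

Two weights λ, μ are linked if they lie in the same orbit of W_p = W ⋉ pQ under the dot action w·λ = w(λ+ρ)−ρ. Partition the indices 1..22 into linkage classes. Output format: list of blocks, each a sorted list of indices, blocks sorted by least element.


Cartan matrix: type A_4 (|W|=120); un-permuting the 4 rows.

Folding the 22 weights λ_j+ρ into Ā_7 (reps in the given 4-coord order):

    λ_1 → (3, 0, 0, 0)
    λ_2 → (2, 3, 0, 1)
    λ_3 → (1, 0, 4, 1)
    λ_4 → (2, 1, 2, 2)
    λ_5 → (3, 0, 0, 0)
    λ_6 → (0, 0, 6, 0)
    λ_7 → (2, 1, 1, 0)
    λ_8 → (2, 3, 0, 1)
    λ_9 → (2, 1, 2, 2)
    λ_10 → (0, 0, 6, 0)
    λ_11 → (2, 3, 0, 1)
    λ_12 → (3, 0, 0, 0)
    λ_13 → (2, 1, 2, 2)
    λ_14 → (2, 1, 1, 0)
    λ_15 → (2, 1, 1, 0)
    λ_16 → (2, 1, 1, 0)
    λ_17 → (3, 0, 0, 0)
    λ_18 → (0, 0, 6, 0)
    λ_19 → (2, 1, 1, 0)
    λ_20 → (2, 3, 0, 1)
    λ_21 → (1, 0, 4, 1)
    λ_22 → (1, 0, 4, 1)

Partition of {1..22} into 6 W_7-dot-orbits:

[[1, 5, 12, 17], [2, 8, 11, 20], [3, 21, 22], [4, 9, 13], [6, 10, 18], [7, 14, 15, 16, 19]]


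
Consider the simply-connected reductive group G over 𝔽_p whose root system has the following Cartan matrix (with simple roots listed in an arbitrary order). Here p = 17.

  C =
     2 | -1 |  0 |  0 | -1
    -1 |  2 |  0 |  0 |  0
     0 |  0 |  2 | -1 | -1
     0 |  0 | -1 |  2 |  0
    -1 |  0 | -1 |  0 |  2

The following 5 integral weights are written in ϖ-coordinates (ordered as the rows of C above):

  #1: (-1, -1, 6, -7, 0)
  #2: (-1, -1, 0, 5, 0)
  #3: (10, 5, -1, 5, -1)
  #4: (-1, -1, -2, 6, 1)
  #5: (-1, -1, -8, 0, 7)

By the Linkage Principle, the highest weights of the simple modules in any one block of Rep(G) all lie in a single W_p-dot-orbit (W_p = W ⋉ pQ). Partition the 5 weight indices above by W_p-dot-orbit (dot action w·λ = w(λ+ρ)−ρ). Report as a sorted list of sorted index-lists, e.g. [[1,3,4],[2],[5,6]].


Root system A_5: the 5×5 matrix C matches after relabeling.

Each λ_j+ρ reduced to Ā_17; 5-tuples below use C's row order:

  1: (0, 0, 1, 6, 1);  2: (0, 0, 1, 6, 1);  3: (11, 0, 0, 0, 0);  4: (0, 0, 1, 6, 1);  5: (0, 0, 1, 6, 1)

These 5 weights hit 2 W_17-dot-orbits; sizes (4, 1):

[[1, 2, 4, 5], [3]]


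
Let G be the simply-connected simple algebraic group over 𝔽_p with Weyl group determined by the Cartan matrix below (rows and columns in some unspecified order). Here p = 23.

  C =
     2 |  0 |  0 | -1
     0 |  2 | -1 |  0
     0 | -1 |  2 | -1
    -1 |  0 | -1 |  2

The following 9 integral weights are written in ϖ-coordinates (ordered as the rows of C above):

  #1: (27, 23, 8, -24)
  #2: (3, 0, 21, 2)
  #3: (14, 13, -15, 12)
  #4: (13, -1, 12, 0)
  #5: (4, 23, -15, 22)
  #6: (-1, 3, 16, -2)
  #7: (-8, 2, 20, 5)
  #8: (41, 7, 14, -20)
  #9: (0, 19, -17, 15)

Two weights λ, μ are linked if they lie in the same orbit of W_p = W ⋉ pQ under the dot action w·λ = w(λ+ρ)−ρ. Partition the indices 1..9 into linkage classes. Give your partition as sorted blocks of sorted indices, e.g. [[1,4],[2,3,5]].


Root system A_4: the 4×4 matrix C matches after relabeling.

Alcove-folded reps (p=23, 9 weights, presented ϖ-order):

  [1] (9, 5, 8, 1) · [2] (1, 4, 16, 0) · [3] (9, 5, 8, 1) · [4] (9, 5, 8, 1) · [5] (9, 5, 8, 1) · [6] (1, 4, 16, 0) · [7] (1, 4, 16, 0) · [8] (0, 4, 15, 0) · [9] (1, 4, 16, 0)

Linkage partition of the 9 weights (3 classes, p=23):

[[1, 3, 4, 5], [2, 6, 7, 9], [8]]


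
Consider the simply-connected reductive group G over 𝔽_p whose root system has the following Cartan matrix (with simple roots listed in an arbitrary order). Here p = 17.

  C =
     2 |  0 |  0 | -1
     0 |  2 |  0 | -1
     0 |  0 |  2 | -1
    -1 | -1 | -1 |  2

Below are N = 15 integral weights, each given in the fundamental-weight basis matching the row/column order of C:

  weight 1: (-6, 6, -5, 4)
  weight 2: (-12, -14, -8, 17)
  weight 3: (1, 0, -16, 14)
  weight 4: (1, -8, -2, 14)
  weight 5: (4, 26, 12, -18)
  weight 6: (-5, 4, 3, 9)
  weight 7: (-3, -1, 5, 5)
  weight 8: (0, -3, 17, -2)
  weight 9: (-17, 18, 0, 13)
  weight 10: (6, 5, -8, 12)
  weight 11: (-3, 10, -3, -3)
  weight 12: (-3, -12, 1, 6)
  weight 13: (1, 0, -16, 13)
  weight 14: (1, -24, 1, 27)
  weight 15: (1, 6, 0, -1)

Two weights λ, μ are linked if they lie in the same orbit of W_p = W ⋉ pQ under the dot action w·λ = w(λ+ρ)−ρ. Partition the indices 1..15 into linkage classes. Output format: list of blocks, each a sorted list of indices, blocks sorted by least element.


Root system D_4: the 4×4 matrix C matches after relabeling.

λ_j+ρ reflected into Ā_17 (⟨·,θ^∨⟩≤17); 4-tuples as given:

  λ_1+ρ ↦ (1, 3, 0, 4)
  λ_2+ρ ↦ (2, 0, 6, 4)
  λ_3+ρ ↦ (1, 0, 14, 1)
  λ_4+ρ ↦ (2, 7, 1, 0)
  λ_5+ρ ↦ (2, 0, 6, 4)
  λ_6+ρ ↦ (2, 3, 2, 2)
  λ_7+ρ ↦ (2, 0, 6, 4)
  λ_8+ρ ↦ (1, 0, 14, 1)
  λ_9+ρ ↦ (1, 0, 14, 1)
  λ_10+ρ ↦ (2, 3, 2, 2)
  λ_11+ρ ↦ (2, 3, 2, 2)
  λ_12+ρ ↦ (2, 3, 2, 2)
  λ_13+ρ ↦ (1, 0, 14, 1)
  λ_14+ρ ↦ (2, 3, 2, 2)
  λ_15+ρ ↦ (2, 7, 1, 0)

These 15 weights hit 5 W_17-dot-orbits; sizes (1, 3, 4, 2, 5):

[[1], [2, 5, 7], [3, 8, 9, 13], [4, 15], [6, 10, 11, 12, 14]]


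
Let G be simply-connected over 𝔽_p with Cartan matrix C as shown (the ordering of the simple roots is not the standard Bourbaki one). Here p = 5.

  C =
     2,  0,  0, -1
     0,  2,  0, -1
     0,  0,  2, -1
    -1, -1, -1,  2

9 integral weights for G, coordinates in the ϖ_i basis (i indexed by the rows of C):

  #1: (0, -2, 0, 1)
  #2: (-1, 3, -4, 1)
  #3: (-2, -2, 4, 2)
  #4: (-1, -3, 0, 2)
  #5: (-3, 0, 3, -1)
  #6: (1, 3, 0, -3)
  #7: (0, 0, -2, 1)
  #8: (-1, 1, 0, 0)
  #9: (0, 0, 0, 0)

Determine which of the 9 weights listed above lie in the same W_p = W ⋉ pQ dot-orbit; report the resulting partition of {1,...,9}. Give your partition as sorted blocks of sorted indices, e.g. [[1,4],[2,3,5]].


C ↔ D_4 under row/col permutation; |W(D_4)| = 192.

λ_j+ρ reflected into Ā_5 (⟨·,θ^∨⟩≤5); 4-tuples as given:

  1: (1, 1, 1, 1)
  2: (0, 2, 1, 1)
  3: (1, 1, 1, 1)
  4: (0, 2, 1, 1)
  5: (0, 1, 2, 1)
  6: (0, 2, 1, 1)
  7: (1, 1, 1, 1)
  8: (0, 2, 1, 1)
  9: (1, 1, 1, 1)

3 distinct reps among the 9 weights ⇒ 3 W_5-linkage classes:

[[1, 3, 7, 9], [2, 4, 6, 8], [5]]


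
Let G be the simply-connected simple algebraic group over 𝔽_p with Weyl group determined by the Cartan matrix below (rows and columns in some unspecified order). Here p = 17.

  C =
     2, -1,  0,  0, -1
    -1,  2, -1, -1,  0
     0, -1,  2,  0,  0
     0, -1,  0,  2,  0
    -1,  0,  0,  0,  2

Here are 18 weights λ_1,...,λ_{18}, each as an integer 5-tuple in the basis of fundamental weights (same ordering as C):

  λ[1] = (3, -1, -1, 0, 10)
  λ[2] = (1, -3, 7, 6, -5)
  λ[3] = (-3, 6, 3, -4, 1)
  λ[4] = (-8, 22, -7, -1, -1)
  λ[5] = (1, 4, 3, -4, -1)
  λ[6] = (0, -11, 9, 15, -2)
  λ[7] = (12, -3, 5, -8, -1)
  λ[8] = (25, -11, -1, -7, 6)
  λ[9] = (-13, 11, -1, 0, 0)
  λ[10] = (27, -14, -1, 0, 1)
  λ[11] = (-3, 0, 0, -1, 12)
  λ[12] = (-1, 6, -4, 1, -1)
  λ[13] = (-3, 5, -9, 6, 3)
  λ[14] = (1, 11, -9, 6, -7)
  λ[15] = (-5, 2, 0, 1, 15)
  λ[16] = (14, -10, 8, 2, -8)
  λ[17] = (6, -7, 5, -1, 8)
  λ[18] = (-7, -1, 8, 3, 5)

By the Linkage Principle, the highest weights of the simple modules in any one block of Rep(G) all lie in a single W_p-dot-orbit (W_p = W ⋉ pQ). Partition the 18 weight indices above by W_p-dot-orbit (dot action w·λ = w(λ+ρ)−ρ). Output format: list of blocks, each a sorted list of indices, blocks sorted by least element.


Cartan matrix: type D_5 (|W|=1920); un-permuting the 5 rows.

Alcove-folded reps (p=17, 18 weights, presented ϖ-order):

  1: (1, 0, 0, 1, 11)
  2: (2, 2, 4, 3, 0)
  3: (2, 2, 4, 3, 0)
  4: (1, 0, 0, 6, 9)
  5: (2, 2, 4, 3, 0)
  6: (1, 0, 0, 6, 9)
  7: (0, 4, 3, 2, 0)
  8: (1, 0, 0, 6, 9)
  9: (1, 0, 0, 1, 11)
  10: (1, 0, 0, 1, 11)
  11: (1, 0, 0, 1, 11)
  12: (0, 4, 3, 2, 0)
  13: (2, 2, 4, 3, 0)
  14: (2, 2, 4, 3, 0)
  15: (1, 0, 0, 1, 11)
  16: (0, 2, 0, 6, 6)
  17: (1, 0, 0, 6, 9)
  18: (0, 4, 3, 2, 0)

Grouping the 18 weights by Ā_17-representative: 5 linkage classes.

[[1, 9, 10, 11, 15], [2, 3, 5, 13, 14], [4, 6, 8, 17], [7, 12, 18], [16]]


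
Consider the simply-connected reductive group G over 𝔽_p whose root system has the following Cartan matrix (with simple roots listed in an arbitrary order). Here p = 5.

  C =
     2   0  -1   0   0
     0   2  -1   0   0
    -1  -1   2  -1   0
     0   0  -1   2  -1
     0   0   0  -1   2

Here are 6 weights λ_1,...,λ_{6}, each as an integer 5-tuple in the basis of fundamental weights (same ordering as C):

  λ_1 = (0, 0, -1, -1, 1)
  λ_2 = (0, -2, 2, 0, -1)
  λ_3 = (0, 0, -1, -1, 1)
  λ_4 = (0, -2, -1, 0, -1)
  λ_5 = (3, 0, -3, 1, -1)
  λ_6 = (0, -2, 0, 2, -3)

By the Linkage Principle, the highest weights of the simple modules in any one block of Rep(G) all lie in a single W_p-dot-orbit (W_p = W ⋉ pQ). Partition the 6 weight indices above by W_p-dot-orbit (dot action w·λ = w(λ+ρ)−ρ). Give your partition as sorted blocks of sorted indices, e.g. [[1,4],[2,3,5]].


Cartan matrix: type D_5 (|W|=1920); un-permuting the 5 rows.

W_5-reps of the 6 weights in Ā_5 (same 5-coord order as C):

    λ_1 → (1, 1, 0, 0, 2)
    λ_2 → (1, 1, 0, 0, 2)
    λ_3 → (1, 1, 0, 0, 2)
    λ_4 → (0, 0, 1, 0, 0)
    λ_5 → (2, 1, 1, 0, 0)
    λ_6 → (1, 1, 0, 0, 2)

These 6 weights hit 3 W_5-dot-orbits; sizes (4, 1, 1):

[[1, 2, 3, 6], [4], [5]]


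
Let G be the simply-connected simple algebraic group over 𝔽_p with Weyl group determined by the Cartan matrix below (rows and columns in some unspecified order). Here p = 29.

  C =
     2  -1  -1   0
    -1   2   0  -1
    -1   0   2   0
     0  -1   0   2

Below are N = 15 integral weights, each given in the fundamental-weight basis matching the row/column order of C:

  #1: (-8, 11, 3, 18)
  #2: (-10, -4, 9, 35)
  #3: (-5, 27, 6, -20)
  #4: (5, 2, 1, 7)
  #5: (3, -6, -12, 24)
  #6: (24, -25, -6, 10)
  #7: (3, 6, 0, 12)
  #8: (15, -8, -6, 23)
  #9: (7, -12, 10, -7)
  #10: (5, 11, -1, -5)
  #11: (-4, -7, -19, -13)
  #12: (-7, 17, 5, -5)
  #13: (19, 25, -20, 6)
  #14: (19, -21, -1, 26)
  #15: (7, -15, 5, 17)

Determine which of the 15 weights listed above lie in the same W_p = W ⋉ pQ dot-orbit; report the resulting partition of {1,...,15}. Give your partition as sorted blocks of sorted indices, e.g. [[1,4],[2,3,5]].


Root system A_4: the 4×4 matrix C matches after relabeling.

λ_j+ρ reflected into Ā_29 (⟨·,θ^∨⟩≤29); 4-tuples as given:

    λ_1 → (4, 5, 1, 17)
    λ_2 → (4, 5, 1, 17)
    λ_3 → (4, 5, 1, 17)
    λ_4 → (6, 3, 2, 8)
    λ_5 → (4, 7, 1, 13)
    λ_6 → (4, 7, 1, 13)
    λ_7 → (4, 7, 1, 13)
    λ_8 → (4, 7, 1, 13)
    λ_9 → (6, 3, 2, 8)
    λ_10 → (6, 8, 0, 4)
    λ_11 → (6, 3, 2, 8)
    λ_12 → (6, 8, 0, 4)
    λ_13 → (4, 5, 1, 17)
    λ_14 → (0, 20, 0, 7)
    λ_15 → (6, 8, 0, 4)

Partition of {1..15} into 5 W_29-dot-orbits:

[[1, 2, 3, 13], [4, 9, 11], [5, 6, 7, 8], [10, 12, 15], [14]]


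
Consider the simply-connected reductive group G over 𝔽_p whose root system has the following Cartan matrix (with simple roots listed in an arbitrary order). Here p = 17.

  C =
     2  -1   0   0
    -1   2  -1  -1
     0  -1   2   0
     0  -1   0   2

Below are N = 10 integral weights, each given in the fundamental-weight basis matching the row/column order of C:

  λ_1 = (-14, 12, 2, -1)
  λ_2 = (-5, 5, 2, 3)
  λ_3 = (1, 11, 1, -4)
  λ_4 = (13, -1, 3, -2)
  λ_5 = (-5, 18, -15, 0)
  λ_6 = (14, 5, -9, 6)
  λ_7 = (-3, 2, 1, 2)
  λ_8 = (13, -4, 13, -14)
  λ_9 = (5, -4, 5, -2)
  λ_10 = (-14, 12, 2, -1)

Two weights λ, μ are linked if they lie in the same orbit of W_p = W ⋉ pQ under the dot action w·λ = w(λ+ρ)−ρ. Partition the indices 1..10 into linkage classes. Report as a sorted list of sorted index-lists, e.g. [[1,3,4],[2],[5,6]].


D_4 Cartan matrix, 4 simple roots permuted; ρ=(1,1,1,1).

Ā_17 reps of the 10 weights (D_4, coords as presented):

  λ_1 → (13, 0, 3, 0) · λ_2 → (4, 2, 3, 4) · λ_3 → (2, 1, 2, 3) · λ_4 → (13, 0, 3, 0) · λ_5 → (1, 1, 11, 2) · λ_6 → (4, 2, 3, 4) · λ_7 → (2, 1, 2, 3) · λ_8 → (2, 1, 2, 3) · λ_9 → (2, 1, 2, 3) · λ_10 → (13, 0, 3, 0)

Partition of {1..10} into 4 W_17-dot-orbits:

[[1, 4, 10], [2, 6], [3, 7, 8, 9], [5]]


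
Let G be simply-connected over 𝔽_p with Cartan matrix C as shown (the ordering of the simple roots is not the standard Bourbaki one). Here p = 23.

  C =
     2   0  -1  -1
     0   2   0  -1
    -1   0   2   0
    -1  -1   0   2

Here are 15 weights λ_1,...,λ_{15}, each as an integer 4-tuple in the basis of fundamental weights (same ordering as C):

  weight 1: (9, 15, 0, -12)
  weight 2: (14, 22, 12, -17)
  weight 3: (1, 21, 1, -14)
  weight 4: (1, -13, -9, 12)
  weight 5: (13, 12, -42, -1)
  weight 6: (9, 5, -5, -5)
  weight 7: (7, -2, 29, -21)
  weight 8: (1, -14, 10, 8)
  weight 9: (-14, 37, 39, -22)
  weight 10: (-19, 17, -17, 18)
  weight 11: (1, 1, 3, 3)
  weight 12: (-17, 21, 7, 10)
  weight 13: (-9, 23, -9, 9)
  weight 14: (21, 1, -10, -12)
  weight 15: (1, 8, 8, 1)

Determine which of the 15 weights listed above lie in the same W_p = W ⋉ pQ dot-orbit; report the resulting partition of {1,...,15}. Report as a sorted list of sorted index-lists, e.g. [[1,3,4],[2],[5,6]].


Cartan matrix: type A_4 (|W|=120); un-permuting the 4 rows.

Each λ_j+ρ reduced to Ā_23; 4-tuples below use C's row order:

  λ_1 → (1, 5, 0, 10)
  λ_2 → (1, 5, 0, 10)
  λ_3 → (2, 9, 9, 2)
  λ_4 → (1, 7, 2, 5)
  λ_5 → (4, 4, 0, 5)
  λ_6 → (2, 2, 4, 4)
  λ_7 → (1, 7, 2, 5)
  λ_8 → (2, 9, 9, 2)
  λ_9 → (2, 2, 4, 4)
  λ_10 → (1, 11, 4, 4)
  λ_11 → (2, 2, 4, 4)
  λ_12 → (1, 7, 2, 5)
  λ_13 → (1, 7, 2, 5)
  λ_14 → (2, 9, 9, 2)
  λ_15 → (2, 9, 9, 2)

6 distinct reps among the 15 weights ⇒ 6 W_23-linkage classes:

[[1, 2], [3, 8, 14, 15], [4, 7, 12, 13], [5], [6, 9, 11], [10]]
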